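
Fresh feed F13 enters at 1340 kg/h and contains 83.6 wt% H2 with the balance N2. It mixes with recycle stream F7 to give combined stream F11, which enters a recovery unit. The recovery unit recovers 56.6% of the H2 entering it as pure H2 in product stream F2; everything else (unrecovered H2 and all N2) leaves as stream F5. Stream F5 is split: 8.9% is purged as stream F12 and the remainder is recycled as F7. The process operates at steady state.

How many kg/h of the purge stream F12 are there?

N2 enters only via F13 and leaves only via the purge: 1340×0.164 = 0.089×(N2 in F5), and the recovery unit passes all N2, so N2 in F11 = N2 in F5 = 2469.2 kg/h.
H2 in F11: m_A = 1340×0.836 + (1−0.089)·(1−0.566)·m_A, so m_A = 1120.2/0.6046 = 1852.8 kg/h.
F5 = (1−0.566)×1852.8 + 2469.2 = 3273.3 kg/h.
Purge F12 = 0.089×3273.3 = 291.33 kg/h.

291.3 kg/h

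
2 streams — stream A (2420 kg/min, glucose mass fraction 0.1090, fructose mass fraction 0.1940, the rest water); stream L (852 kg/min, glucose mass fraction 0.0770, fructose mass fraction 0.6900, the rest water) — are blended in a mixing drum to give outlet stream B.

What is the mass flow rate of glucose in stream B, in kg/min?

glucose out = glucose in = 2420×0.109 + 852×0.077 = 329.38 kg/min.

329.4 kg/min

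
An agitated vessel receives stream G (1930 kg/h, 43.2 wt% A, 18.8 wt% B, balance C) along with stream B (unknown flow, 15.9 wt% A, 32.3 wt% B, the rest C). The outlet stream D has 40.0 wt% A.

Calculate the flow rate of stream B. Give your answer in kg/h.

256.3 kg/h

Let B be the unknown flow. Total out = 1930 + B.
A balance: 833.76 + 0.159·B = 0.400·(1930 + B)
(0.159 − 0.400)·B = 0.400×1930 − 833.76 = -61.76
B = -61.76 / -0.241 = 256.27 kg/h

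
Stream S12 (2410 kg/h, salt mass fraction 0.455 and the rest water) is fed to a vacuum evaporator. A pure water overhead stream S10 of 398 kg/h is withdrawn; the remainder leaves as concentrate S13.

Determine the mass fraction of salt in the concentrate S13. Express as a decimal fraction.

0.545

salt is not removed: 2410×0.455 = 1096.5 kg/h of salt enters S13.
Concentrate = 2410 − 398 = 2012 kg/h.
Mass fraction = 1096.5/2012 = 0.545.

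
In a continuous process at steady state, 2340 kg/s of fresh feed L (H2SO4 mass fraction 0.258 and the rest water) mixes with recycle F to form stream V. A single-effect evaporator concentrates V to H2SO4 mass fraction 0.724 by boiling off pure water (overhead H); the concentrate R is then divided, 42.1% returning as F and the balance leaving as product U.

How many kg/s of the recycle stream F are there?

Overall H2SO4 balance (none leaves overhead): H2SO4 in fresh feed = H2SO4 in product, i.e. 2340×0.258 = (1−0.421)·R·0.724.
R = 603.72/(0.724×0.579) = 1440.2 kg/s.
Recycle F = 0.421×1440.2 = 606.32 kg/s.

606.3 kg/s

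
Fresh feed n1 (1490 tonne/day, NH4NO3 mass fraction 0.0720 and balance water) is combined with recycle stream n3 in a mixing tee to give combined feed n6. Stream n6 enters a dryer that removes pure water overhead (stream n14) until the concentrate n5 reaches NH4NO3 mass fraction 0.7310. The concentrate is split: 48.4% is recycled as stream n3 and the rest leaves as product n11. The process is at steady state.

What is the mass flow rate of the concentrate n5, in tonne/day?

284.4 tonne/day

Overall NH4NO3 balance (none leaves overhead): NH4NO3 in fresh feed = NH4NO3 in product, i.e. 1490×0.072 = (1−0.484)·n5·0.731.
n5 = 107.28/(0.731×0.516) = 284.41 tonne/day.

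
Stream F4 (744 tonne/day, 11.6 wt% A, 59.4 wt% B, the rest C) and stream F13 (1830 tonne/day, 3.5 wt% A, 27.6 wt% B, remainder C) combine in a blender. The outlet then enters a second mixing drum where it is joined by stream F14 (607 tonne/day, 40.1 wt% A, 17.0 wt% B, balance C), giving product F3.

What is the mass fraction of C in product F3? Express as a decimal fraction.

Overall, product flow = 3181 tonne/day.
C in = 744×0.290 + 1830×0.689 + 607×0.429 = 1737 tonne/day.
C fraction in F3 = 0.546.

0.546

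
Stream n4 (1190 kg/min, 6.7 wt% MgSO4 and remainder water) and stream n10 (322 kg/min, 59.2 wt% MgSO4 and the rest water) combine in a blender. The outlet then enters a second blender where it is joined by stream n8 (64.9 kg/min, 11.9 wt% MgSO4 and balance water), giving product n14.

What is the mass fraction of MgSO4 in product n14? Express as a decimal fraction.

Overall, product flow = 1576.9 kg/min.
MgSO4 in = 1190×0.067 + 322×0.592 + 64.9×0.119 = 278.08 kg/min.
MgSO4 fraction in n14 = 0.176.

0.176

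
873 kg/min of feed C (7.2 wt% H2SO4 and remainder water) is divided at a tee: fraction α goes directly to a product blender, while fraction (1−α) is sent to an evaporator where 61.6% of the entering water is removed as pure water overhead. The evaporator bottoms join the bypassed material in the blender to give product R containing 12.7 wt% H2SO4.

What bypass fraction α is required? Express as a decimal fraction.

All 873×0.072 = 62.856 kg/min of H2SO4 reaches R, so R = 62.856/0.127 = 494.93 kg/min and vapour = 378.07 kg/min.
The evaporator receives (1−α)·873 of feed at 0.928 water and removes 0.616 of that water:
0.616×0.928×(1−α)×873 = 378.07
(1−α) = 378.07/499.05 = 0.7576;  α = 0.2424.

0.242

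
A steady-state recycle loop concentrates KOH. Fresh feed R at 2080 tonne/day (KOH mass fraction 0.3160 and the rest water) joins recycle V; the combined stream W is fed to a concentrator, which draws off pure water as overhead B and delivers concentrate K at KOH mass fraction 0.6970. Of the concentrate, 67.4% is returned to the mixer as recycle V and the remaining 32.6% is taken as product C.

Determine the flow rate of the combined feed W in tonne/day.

Overall KOH balance (none leaves overhead): KOH in fresh feed = KOH in product, i.e. 2080×0.316 = (1−0.674)·K·0.697.
K = 657.28/(0.697×0.326) = 2892.7 tonne/day.
Recycle V = 0.674×2892.7 = 1949.7 tonne/day.
Combined feed W = 2080 + 1949.7 = 4029.7 tonne/day.

4030 tonne/day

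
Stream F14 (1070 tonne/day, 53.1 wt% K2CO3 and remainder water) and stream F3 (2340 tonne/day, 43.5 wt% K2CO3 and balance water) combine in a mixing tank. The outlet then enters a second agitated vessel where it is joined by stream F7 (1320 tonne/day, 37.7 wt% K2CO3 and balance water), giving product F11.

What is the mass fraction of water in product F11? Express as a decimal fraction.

Overall, product flow = 4730 tonne/day.
water in = 1070×0.469 + 2340×0.565 + 1320×0.623 = 2646.3 tonne/day.
water fraction in F11 = 0.559.

0.559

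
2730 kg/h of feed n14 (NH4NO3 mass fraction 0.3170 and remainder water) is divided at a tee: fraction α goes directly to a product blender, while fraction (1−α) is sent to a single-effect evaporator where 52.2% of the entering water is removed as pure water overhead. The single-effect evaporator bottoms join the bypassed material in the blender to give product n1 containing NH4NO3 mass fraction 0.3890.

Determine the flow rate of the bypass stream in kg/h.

All 2730×0.317 = 865.41 kg/h of NH4NO3 reaches n1, so n1 = 865.41/0.389 = 2224.7 kg/h and vapour = 505.3 kg/h.
The evaporator receives (1−α)·2730 of feed at 0.683 water and removes 0.522 of that water:
0.522×0.683×(1−α)×2730 = 505.3
(1−α) = 505.3/973.32 = 0.5191;  α = 0.4809.
Bypass flow = 0.4809×2730 = 1312.7 kg/h.

1313 kg/h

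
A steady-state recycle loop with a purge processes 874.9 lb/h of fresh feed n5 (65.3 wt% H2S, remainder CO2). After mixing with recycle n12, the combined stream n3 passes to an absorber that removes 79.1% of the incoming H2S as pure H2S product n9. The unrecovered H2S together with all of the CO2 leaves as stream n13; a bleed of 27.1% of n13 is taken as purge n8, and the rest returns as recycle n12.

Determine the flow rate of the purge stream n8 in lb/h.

341.8 lb/h

CO2 enters only via n5 and leaves only via the purge: 874.9×0.347 = 0.271×(CO2 in n13), and the absorber passes all CO2, so CO2 in n3 = CO2 in n13 = 1120.3 lb/h.
H2S in n3: m_A = 874.9×0.653 + (1−0.271)·(1−0.791)·m_A, so m_A = 571.31/0.8476 = 674 lb/h.
n13 = (1−0.791)×674 + 1120.3 = 1261.1 lb/h.
Purge n8 = 0.271×1261.1 = 341.77 lb/h.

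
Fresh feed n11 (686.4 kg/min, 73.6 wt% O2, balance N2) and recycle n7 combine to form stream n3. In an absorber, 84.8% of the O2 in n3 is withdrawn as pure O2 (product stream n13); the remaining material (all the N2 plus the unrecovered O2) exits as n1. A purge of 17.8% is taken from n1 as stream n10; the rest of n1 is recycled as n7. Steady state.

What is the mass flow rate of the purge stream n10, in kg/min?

196.8 kg/min

N2 enters only via n11 and leaves only via the purge: 686.4×0.264 = 0.178×(N2 in n1), and the absorber passes all N2, so N2 in n3 = N2 in n1 = 1018 kg/min.
O2 in n3: m_A = 686.4×0.736 + (1−0.178)·(1−0.848)·m_A, so m_A = 505.19/0.8751 = 577.32 kg/min.
n1 = (1−0.848)×577.32 + 1018 = 1105.8 kg/min.
Purge n10 = 0.178×1105.8 = 196.83 kg/min.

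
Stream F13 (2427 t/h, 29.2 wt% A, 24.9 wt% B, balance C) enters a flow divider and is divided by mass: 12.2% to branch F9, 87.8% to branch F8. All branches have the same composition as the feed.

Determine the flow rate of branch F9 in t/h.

296.1 t/h

Branch F9 flow = 0.122×2427 = 296.09 t/h.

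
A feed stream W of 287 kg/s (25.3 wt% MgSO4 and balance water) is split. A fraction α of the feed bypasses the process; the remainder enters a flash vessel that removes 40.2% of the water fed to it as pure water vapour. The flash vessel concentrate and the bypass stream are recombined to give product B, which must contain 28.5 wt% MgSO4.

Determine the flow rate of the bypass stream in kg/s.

179.7 kg/s

All 287×0.253 = 72.611 kg/s of MgSO4 reaches B, so B = 72.611/0.285 = 254.78 kg/s and vapour = 32.225 kg/s.
The evaporator receives (1−α)·287 of feed at 0.747 water and removes 0.402 of that water:
0.402×0.747×(1−α)×287 = 32.225
(1−α) = 32.225/86.184 = 0.3739;  α = 0.6261.
Bypass flow = 0.6261×287 = 179.69 kg/s.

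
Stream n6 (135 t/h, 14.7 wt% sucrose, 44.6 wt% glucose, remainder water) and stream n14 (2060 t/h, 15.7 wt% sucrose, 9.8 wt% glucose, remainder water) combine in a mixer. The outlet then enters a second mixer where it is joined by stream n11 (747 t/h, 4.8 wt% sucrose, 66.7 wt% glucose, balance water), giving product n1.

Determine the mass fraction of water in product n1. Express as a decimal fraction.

0.6127

Overall, product flow = 2942 t/h.
water in = 135×0.407 + 2060×0.745 + 747×0.285 = 1802.5 t/h.
water fraction in n1 = 0.6127.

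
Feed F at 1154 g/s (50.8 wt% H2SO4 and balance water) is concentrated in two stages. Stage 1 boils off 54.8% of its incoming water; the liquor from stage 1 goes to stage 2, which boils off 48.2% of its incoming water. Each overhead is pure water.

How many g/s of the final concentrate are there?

water in feed = 1154×0.492 = 567.77 g/s.
After stage 1: water left = (1−0.548)×567.77 = 256.63; stream total = 842.86 g/s.
After stage 2: water left = (1−0.482)×256.63 = 132.93; final concentrate = 719.17 g/s.

719.2 g/s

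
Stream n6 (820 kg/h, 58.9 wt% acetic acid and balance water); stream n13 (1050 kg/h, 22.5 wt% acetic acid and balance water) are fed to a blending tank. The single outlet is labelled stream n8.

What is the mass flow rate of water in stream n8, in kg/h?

water out = water in = 820×0.411 + 1050×0.775 = 1150.8 kg/h.

1151 kg/h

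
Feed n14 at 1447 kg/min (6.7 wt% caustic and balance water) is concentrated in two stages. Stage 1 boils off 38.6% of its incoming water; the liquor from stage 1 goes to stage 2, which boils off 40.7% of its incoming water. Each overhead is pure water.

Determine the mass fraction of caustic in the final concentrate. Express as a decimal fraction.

water in feed = 1447×0.933 = 1350.1 kg/min.
After stage 1: water left = (1−0.386)×1350.1 = 828.93; stream total = 925.88 kg/min.
After stage 2: water left = (1−0.407)×828.93 = 491.56; final concentrate = 588.51 kg/min.
caustic fraction = 96.949/588.51 = 0.165.

0.165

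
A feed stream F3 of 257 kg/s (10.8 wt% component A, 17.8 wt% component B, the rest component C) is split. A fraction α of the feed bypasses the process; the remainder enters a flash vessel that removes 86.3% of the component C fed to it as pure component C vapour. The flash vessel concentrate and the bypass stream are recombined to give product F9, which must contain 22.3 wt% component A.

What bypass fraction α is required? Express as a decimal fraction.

0.163

All 257×0.108 = 27.756 kg/s of component A reaches F9, so F9 = 27.756/0.223 = 124.47 kg/s and vapour = 132.53 kg/s.
The evaporator receives (1−α)·257 of feed at 0.714 component C and removes 0.863 of that component C:
0.863×0.714×(1−α)×257 = 132.53
(1−α) = 132.53/158.36 = 0.8369;  α = 0.1631.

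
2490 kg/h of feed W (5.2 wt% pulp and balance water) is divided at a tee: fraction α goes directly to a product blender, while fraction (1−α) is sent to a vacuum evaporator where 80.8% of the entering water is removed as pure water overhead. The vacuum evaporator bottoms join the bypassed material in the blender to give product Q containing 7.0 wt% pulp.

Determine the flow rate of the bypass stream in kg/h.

All 2490×0.052 = 129.48 kg/h of pulp reaches Q, so Q = 129.48/0.070 = 1849.7 kg/h and vapour = 640.29 kg/h.
The evaporator receives (1−α)·2490 of feed at 0.948 water and removes 0.808 of that water:
0.808×0.948×(1−α)×2490 = 640.29
(1−α) = 640.29/1907.3 = 0.3357;  α = 0.6643.
Bypass flow = 0.6643×2490 = 1654.1 kg/h.

1654 kg/h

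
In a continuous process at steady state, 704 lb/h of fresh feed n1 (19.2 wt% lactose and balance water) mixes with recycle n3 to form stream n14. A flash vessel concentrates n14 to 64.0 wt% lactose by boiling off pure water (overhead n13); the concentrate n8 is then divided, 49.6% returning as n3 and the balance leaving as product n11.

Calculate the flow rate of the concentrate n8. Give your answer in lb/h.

419 lb/h

Overall lactose balance (none leaves overhead): lactose in fresh feed = lactose in product, i.e. 704×0.192 = (1−0.496)·n8·0.640.
n8 = 135.17/(0.640×0.504) = 419.05 lb/h.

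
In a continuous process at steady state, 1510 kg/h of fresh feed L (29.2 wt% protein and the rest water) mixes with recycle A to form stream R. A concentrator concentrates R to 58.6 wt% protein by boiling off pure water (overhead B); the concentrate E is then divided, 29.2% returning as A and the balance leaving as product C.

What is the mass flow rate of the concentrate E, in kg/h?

1063 kg/h

Overall protein balance (none leaves overhead): protein in fresh feed = protein in product, i.e. 1510×0.292 = (1−0.292)·E·0.586.
E = 440.92/(0.586×0.708) = 1062.7 kg/h.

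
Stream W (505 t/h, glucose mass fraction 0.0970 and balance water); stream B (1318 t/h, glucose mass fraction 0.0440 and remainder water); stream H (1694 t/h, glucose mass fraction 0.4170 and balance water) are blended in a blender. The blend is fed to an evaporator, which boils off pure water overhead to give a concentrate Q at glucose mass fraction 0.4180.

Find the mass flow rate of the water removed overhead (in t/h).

glucose entering = 505×0.097 + 1318×0.044 + 1694×0.417 = 813.38 t/h.
All glucose reports to Q, so Q = 813.38/0.418 = 1945.9 t/h.
Total feed = 3517 t/h; overhead = 3517 − 1945.9 = 1571.1 t/h.

1571 t/h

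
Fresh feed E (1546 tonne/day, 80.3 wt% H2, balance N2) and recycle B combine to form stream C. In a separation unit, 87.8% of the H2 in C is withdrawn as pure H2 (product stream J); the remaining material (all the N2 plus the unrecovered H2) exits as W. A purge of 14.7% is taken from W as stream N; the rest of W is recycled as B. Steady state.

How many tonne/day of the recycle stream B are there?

N2 enters only via E and leaves only via the purge: 1546×0.197 = 0.147×(N2 in W), and the separation unit passes all N2, so N2 in C = N2 in W = 2071.9 tonne/day.
H2 in C: m_A = 1546×0.803 + (1−0.147)·(1−0.878)·m_A, so m_A = 1241.4/0.8959 = 1385.6 tonne/day.
W = (1−0.878)×1385.6 + 2071.9 = 2240.9 tonne/day.
Recycle B = (1−0.147)×2240.9 = 1911.5 tonne/day.

1911 tonne/day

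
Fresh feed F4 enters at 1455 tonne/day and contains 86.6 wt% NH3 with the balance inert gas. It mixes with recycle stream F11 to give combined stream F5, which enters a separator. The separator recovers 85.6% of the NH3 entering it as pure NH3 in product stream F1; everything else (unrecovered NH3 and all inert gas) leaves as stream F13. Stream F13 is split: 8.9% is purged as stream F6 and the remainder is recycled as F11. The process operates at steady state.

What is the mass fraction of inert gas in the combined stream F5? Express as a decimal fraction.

inert gas enters only via F4 and leaves only via the purge: 1455×0.134 = 0.089×(inert gas in F13), and the separator passes all inert gas, so inert gas in F5 = inert gas in F13 = 2190.7 tonne/day.
NH3 in F5: m_A = 1455×0.866 + (1−0.089)·(1−0.856)·m_A, so m_A = 1260/0.8688 = 1450.3 tonne/day.
F5 = 1450.3 + 2190.7 = 3641 tonne/day.
inert gas fraction in F5 = 2190.7/3641 = 0.6017.

0.6017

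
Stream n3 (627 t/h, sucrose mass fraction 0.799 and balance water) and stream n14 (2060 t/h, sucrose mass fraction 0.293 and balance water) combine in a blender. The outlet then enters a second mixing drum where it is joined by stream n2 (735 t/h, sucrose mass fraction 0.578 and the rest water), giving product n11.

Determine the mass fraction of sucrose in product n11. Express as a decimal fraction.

0.447

Overall, product flow = 3422 t/h.
sucrose in = 627×0.799 + 2060×0.293 + 735×0.578 = 1529.4 t/h.
sucrose fraction in n11 = 0.447.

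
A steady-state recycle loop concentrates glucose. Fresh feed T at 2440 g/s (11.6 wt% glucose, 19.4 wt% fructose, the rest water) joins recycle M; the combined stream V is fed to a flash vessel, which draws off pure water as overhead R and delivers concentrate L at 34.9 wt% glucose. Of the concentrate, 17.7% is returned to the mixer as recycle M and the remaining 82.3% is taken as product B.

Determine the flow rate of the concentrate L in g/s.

985.4 g/s

Overall glucose balance (none leaves overhead): glucose in fresh feed = glucose in product, i.e. 2440×0.116 = (1−0.177)·L·0.349.
L = 283.04/(0.349×0.823) = 985.42 g/s.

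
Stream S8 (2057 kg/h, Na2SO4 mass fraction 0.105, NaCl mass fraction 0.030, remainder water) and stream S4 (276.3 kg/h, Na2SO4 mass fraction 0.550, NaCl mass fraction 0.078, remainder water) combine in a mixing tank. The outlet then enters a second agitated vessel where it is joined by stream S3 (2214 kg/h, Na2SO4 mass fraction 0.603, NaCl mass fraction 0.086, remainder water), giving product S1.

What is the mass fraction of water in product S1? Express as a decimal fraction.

Overall, product flow = 4547.3 kg/h.
water in = 2057×0.865 + 276.3×0.372 + 2214×0.311 = 2570.6 kg/h.
water fraction in S1 = 0.565.

0.565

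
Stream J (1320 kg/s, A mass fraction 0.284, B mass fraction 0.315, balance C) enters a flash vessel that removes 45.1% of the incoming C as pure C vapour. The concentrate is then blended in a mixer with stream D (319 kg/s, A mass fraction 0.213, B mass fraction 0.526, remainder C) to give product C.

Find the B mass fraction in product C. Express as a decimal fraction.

Vapour removed = 0.451×0.401×1320 = 238.72 kg/s; concentrate = 1081.3 kg/s.
B reaching the mixer = 415.8 (from concentrate) + 319×0.526 = 583.59 kg/s.
Product flow = 1081.3 + 319 = 1400.3 kg/s; B fraction = 0.417.

0.417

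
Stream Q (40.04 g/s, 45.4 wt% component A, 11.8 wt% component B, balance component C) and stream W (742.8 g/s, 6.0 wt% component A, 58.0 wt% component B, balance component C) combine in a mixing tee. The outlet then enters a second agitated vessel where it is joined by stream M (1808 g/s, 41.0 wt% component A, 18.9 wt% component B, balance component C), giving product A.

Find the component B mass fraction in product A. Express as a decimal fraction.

Overall, product flow = 2590.8 g/s.
component B in = 40.04×0.118 + 742.8×0.580 + 1808×0.189 = 777.26 g/s.
component B fraction in A = 0.300.

0.300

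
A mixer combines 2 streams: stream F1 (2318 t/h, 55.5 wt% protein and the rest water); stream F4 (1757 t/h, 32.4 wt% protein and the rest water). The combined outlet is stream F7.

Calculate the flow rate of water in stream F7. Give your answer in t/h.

water out = water in = 2318×0.445 + 1757×0.676 = 2219.2 t/h.

2219 t/h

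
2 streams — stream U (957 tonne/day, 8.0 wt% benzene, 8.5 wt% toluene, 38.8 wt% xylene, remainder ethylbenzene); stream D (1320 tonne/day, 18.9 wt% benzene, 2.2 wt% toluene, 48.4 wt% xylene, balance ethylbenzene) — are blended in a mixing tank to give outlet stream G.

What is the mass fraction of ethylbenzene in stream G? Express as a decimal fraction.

Total flow out = 957 + 1320 = 2277 tonne/day.
ethylbenzene in = 957×0.447 + 1320×0.305 = 830.38 tonne/day.
ethylbenzene mass fraction in G = 830.38/2277 = 0.3647.

0.3647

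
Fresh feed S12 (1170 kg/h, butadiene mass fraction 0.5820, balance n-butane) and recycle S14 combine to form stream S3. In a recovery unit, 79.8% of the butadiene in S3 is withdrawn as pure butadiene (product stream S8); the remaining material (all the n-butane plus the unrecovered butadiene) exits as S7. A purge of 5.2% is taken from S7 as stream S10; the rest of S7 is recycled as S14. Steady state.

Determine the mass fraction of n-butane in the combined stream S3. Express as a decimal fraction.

0.9178

n-butane enters only via S12 and leaves only via the purge: 1170×0.418 = 0.052×(n-butane in S7), and the recovery unit passes all n-butane, so n-butane in S3 = n-butane in S7 = 9405 kg/h.
butadiene in S3: m_A = 1170×0.582 + (1−0.052)·(1−0.798)·m_A, so m_A = 680.94/0.8085 = 842.22 kg/h.
S3 = 842.22 + 9405 = 10247 kg/h.
n-butane fraction in S3 = 9405/10247 = 0.9178.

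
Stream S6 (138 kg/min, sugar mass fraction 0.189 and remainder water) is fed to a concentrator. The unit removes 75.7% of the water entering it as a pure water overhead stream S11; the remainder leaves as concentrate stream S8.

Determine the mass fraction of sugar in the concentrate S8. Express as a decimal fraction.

0.490

sugar is not removed: 138×0.189 = 26.082 kg/min of sugar enters S8.
water entering = 138×0.811 = 111.92 kg/min; overhead removed = 0.757×111.92 = 84.722 kg/min.
Concentrate = 138 − 84.722 = 53.278 kg/min.
Mass fraction = 26.082/53.278 = 0.490.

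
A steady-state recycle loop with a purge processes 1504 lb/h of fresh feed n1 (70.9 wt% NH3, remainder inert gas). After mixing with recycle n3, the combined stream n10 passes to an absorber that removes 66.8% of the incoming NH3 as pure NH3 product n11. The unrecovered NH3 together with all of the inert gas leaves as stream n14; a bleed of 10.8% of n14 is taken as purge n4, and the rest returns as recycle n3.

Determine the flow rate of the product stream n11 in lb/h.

1012 lb/h

NH3 in n10: m_A = 1504×0.709 + (1−0.108)·(1−0.668)·m_A, so m_A = 1066.3/0.7039 = 1515 lb/h.
Product n11 = 0.668×1515 = 1012 lb/h.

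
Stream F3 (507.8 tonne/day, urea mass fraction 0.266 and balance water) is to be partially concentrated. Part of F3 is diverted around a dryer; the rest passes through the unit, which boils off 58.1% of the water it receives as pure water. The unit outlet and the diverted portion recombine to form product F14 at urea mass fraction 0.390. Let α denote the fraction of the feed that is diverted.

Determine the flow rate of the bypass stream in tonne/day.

All 507.8×0.266 = 135.07 tonne/day of urea reaches F14, so F14 = 135.07/0.390 = 346.35 tonne/day and vapour = 161.45 tonne/day.
The evaporator receives (1−α)·507.8 of feed at 0.734 water and removes 0.581 of that water:
0.581×0.734×(1−α)×507.8 = 161.45
(1−α) = 161.45/216.55 = 0.7456;  α = 0.2544.
Bypass flow = 0.2544×507.8 = 129.2 tonne/day.

129.2 tonne/day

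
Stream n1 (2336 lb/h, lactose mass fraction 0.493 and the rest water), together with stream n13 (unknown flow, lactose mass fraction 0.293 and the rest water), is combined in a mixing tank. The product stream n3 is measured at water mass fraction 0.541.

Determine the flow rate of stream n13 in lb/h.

Let n13 be the unknown flow. Total out = 2336 + n13.
water balance: 1184.4 + 0.707·n13 = 0.541·(2336 + n13)
(0.707 − 0.541)·n13 = 0.541×2336 − 1184.4 = 79.424
n13 = 79.424 / 0.166 = 478.46 lb/h

478.5 lb/h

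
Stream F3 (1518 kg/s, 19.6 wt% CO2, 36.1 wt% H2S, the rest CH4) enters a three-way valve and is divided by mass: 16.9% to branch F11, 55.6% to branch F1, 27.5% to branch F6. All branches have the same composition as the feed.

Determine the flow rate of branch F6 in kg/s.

Branch F6 flow = 0.275×1518 = 417.45 kg/s.

417.5 kg/s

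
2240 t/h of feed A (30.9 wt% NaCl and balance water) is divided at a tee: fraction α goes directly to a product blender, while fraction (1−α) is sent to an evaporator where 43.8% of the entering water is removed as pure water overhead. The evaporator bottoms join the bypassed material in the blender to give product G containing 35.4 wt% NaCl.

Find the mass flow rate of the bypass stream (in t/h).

All 2240×0.309 = 692.16 t/h of NaCl reaches G, so G = 692.16/0.354 = 1955.3 t/h and vapour = 284.75 t/h.
The evaporator receives (1−α)·2240 of feed at 0.691 water and removes 0.438 of that water:
0.438×0.691×(1−α)×2240 = 284.75
(1−α) = 284.75/677.95 = 0.4200;  α = 0.5800.
Bypass flow = 0.5800×2240 = 1299.2 t/h.

1299 t/h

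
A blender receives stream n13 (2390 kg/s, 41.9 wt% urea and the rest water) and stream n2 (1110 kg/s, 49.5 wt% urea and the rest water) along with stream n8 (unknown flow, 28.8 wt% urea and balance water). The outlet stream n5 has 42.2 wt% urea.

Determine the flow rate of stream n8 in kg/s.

551.2 kg/s

Let n8 be the unknown flow. Total out = 3500 + n8.
urea balance: 1550.9 + 0.288·n8 = 0.422·(3500 + n8)
(0.288 − 0.422)·n8 = 0.422×3500 − 1550.9 = -73.86
n8 = -73.86 / -0.134 = 551.19 kg/s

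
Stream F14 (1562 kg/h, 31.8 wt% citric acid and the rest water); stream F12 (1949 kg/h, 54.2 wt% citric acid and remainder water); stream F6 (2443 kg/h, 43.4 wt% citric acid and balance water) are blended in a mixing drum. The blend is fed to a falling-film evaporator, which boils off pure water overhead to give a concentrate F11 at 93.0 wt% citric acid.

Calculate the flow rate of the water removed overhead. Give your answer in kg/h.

citric acid entering = 1562×0.318 + 1949×0.542 + 2443×0.434 = 2613.3 kg/h.
All citric acid reports to F11, so F11 = 2613.3/0.930 = 2810 kg/h.
Total feed = 5954 kg/h; overhead = 5954 − 2810 = 3144 kg/h.

3144 kg/h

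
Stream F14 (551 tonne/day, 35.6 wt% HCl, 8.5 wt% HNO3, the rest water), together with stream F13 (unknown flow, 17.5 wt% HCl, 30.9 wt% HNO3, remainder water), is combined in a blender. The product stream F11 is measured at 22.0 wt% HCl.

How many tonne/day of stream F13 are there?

Let F13 be the unknown flow. Total out = 551 + F13.
HCl balance: 196.16 + 0.175·F13 = 0.220·(551 + F13)
(0.175 − 0.220)·F13 = 0.220×551 − 196.16 = -74.936
F13 = -74.936 / -0.045 = 1665.2 tonne/day

1665 tonne/day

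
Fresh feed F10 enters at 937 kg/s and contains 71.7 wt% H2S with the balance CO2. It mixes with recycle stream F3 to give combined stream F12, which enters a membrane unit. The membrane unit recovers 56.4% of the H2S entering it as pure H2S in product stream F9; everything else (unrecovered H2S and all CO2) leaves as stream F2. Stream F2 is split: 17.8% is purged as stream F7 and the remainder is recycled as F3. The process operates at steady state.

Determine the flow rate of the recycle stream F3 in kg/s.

CO2 enters only via F10 and leaves only via the purge: 937×0.283 = 0.178×(CO2 in F2), and the membrane unit passes all CO2, so CO2 in F12 = CO2 in F2 = 1489.7 kg/s.
H2S in F12: m_A = 937×0.717 + (1−0.178)·(1−0.564)·m_A, so m_A = 671.83/0.6416 = 1047.1 kg/s.
F2 = (1−0.564)×1047.1 + 1489.7 = 1946.3 kg/s.
Recycle F3 = (1−0.178)×1946.3 = 1599.8 kg/s.

1600 kg/s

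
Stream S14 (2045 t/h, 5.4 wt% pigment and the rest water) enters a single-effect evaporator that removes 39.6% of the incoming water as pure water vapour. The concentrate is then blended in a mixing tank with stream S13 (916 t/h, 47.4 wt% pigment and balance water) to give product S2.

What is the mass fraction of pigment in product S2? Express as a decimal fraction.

0.2481

Vapour removed = 0.396×0.946×2045 = 766.09 t/h; concentrate = 1278.9 t/h.
pigment reaching the mixer = 110.43 (from concentrate) + 916×0.474 = 544.61 t/h.
Product flow = 1278.9 + 916 = 2194.9 t/h; pigment fraction = 0.2481.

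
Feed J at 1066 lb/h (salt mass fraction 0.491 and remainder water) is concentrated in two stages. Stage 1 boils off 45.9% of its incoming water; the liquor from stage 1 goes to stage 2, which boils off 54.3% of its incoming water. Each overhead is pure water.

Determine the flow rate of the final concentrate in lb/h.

657.6 lb/h

water in feed = 1066×0.509 = 542.59 lb/h.
After stage 1: water left = (1−0.459)×542.59 = 293.54; stream total = 816.95 lb/h.
After stage 2: water left = (1−0.543)×293.54 = 134.15; final concentrate = 657.56 lb/h.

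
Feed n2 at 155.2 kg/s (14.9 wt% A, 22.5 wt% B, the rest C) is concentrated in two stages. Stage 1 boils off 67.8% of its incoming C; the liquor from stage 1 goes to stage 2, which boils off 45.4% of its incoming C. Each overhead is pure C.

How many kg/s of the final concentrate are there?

C in feed = 155.2×0.626 = 97.155 kg/s.
After stage 1: C left = (1−0.678)×97.155 = 31.284; stream total = 89.329 kg/s.
After stage 2: C left = (1−0.454)×31.284 = 17.081; final concentrate = 75.126 kg/s.

75.13 kg/s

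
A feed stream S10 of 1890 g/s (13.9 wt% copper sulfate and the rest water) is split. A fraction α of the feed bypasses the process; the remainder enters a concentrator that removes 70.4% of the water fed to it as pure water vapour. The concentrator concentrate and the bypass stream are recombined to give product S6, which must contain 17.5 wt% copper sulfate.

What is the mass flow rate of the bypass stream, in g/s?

1249 g/s

All 1890×0.139 = 262.71 g/s of copper sulfate reaches S6, so S6 = 262.71/0.175 = 1501.2 g/s and vapour = 388.8 g/s.
The evaporator receives (1−α)·1890 of feed at 0.861 water and removes 0.704 of that water:
0.704×0.861×(1−α)×1890 = 388.8
(1−α) = 388.8/1145.6 = 0.3394;  α = 0.6606.
Bypass flow = 0.6606×1890 = 1248.6 g/s.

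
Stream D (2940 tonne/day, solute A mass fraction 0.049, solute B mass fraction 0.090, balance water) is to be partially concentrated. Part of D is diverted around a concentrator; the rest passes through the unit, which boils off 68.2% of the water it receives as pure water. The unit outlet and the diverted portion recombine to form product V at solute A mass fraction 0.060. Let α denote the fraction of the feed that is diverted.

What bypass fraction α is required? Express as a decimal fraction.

All 2940×0.049 = 144.06 tonne/day of solute A reaches V, so V = 144.06/0.060 = 2401 tonne/day and vapour = 539 tonne/day.
The evaporator receives (1−α)·2940 of feed at 0.861 water and removes 0.682 of that water:
0.682×0.861×(1−α)×2940 = 539
(1−α) = 539/1726.4 = 0.3122;  α = 0.6878.

0.688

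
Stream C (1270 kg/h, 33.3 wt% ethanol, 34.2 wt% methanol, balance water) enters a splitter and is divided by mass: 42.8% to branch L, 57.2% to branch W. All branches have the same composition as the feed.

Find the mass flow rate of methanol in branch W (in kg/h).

Branch W total = 0.572×1270 = 726.44 kg/h.
methanol in W = 0.342×726.44 = 248.44 kg/h.

248.4 kg/h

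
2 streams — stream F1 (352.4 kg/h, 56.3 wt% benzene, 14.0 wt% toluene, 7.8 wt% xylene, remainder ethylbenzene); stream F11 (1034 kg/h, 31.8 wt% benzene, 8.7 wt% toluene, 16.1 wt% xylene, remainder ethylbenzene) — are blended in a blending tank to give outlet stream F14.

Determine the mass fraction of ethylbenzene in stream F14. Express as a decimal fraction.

Total flow out = 352.4 + 1034 = 1386.4 kg/h.
ethylbenzene in = 352.4×0.219 + 1034×0.434 = 525.93 kg/h.
ethylbenzene mass fraction in F14 = 525.93/1386.4 = 0.3794.

0.3794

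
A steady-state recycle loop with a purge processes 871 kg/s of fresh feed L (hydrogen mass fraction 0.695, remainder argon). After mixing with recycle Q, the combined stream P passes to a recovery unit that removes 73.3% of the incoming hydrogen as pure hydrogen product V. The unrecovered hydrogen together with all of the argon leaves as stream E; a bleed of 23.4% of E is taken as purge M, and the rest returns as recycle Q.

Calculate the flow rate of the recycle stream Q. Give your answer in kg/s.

argon enters only via L and leaves only via the purge: 871×0.305 = 0.234×(argon in E), and the recovery unit passes all argon, so argon in P = argon in E = 1135.3 kg/s.
hydrogen in P: m_A = 871×0.695 + (1−0.234)·(1−0.733)·m_A, so m_A = 605.34/0.7955 = 760.98 kg/s.
E = (1−0.733)×760.98 + 1135.3 = 1338.5 kg/s.
Recycle Q = (1−0.234)×1338.5 = 1025.3 kg/s.

1025 kg/s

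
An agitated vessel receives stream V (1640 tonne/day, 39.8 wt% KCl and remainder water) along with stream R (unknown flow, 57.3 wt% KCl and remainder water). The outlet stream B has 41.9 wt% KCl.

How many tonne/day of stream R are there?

223.6 tonne/day

Let R be the unknown flow. Total out = 1640 + R.
KCl balance: 652.72 + 0.573·R = 0.419·(1640 + R)
(0.573 − 0.419)·R = 0.419×1640 − 652.72 = 34.44
R = 34.44 / 0.154 = 223.64 tonne/day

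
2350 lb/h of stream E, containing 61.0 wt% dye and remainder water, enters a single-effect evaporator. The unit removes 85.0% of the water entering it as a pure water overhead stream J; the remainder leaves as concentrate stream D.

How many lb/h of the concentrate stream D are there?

water entering = 2350×0.390 = 916.5 lb/h; overhead removed = 0.850×916.5 = 779.02 lb/h.
Concentrate = 2350 − 779.02 = 1571 lb/h.

1571 lb/h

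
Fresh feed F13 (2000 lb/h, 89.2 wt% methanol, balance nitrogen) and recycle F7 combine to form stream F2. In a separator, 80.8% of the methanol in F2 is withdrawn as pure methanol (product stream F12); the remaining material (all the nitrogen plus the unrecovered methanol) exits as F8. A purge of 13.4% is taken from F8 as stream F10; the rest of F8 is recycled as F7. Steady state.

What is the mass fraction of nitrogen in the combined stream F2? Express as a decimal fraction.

nitrogen enters only via F13 and leaves only via the purge: 2000×0.108 = 0.134×(nitrogen in F8), and the separator passes all nitrogen, so nitrogen in F2 = nitrogen in F8 = 1611.9 lb/h.
methanol in F2: m_A = 2000×0.892 + (1−0.134)·(1−0.808)·m_A, so m_A = 1784/0.8337 = 2139.8 lb/h.
F2 = 2139.8 + 1611.9 = 3751.7 lb/h.
nitrogen fraction in F2 = 1611.9/3751.7 = 0.4297.

0.4297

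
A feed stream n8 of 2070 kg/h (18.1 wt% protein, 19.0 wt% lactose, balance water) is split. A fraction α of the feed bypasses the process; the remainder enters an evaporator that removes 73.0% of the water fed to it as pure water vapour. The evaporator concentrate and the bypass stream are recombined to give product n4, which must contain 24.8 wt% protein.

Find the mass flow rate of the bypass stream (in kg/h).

852.1 kg/h

All 2070×0.181 = 374.67 kg/h of protein reaches n4, so n4 = 374.67/0.248 = 1510.8 kg/h and vapour = 559.23 kg/h.
The evaporator receives (1−α)·2070 of feed at 0.629 water and removes 0.730 of that water:
0.730×0.629×(1−α)×2070 = 559.23
(1−α) = 559.23/950.48 = 0.5884;  α = 0.4116.
Bypass flow = 0.4116×2070 = 852.08 kg/h.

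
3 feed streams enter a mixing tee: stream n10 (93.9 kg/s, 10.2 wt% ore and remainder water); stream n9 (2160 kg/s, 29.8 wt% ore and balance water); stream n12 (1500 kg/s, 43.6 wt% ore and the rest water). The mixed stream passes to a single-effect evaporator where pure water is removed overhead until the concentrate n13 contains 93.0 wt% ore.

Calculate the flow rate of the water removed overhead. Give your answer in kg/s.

2348 kg/s

ore entering = 93.9×0.102 + 2160×0.298 + 1500×0.436 = 1307.3 kg/s.
All ore reports to n13, so n13 = 1307.3/0.930 = 1405.7 kg/s.
Total feed = 3753.9 kg/s; overhead = 3753.9 − 1405.7 = 2348.2 kg/s.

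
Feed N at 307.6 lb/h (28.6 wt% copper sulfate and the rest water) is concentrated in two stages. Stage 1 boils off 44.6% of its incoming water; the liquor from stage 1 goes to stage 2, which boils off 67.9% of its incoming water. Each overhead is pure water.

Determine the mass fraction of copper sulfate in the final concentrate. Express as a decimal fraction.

0.6925

water in feed = 307.6×0.714 = 219.63 lb/h.
After stage 1: water left = (1−0.446)×219.63 = 121.67; stream total = 209.65 lb/h.
After stage 2: water left = (1−0.679)×121.67 = 39.057; final concentrate = 127.03 lb/h.
copper sulfate fraction = 87.974/127.03 = 0.6925.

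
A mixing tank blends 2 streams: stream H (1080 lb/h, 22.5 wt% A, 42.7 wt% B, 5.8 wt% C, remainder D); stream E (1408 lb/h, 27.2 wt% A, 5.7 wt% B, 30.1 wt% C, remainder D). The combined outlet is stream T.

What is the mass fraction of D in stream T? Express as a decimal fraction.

Total flow out = 1080 + 1408 = 2488 lb/h.
D in = 1080×0.290 + 1408×0.370 = 834.16 lb/h.
D mass fraction in T = 834.16/2488 = 0.3353.

0.3353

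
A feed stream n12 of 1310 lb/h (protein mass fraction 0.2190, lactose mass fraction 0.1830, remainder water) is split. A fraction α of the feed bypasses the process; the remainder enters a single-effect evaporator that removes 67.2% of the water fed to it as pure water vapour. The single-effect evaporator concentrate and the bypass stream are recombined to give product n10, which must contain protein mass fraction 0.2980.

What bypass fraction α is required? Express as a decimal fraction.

All 1310×0.219 = 286.89 lb/h of protein reaches n10, so n10 = 286.89/0.298 = 962.72 lb/h and vapour = 347.28 lb/h.
The evaporator receives (1−α)·1310 of feed at 0.598 water and removes 0.672 of that water:
0.672×0.598×(1−α)×1310 = 347.28
(1−α) = 347.28/526.43 = 0.6597;  α = 0.3403.

0.340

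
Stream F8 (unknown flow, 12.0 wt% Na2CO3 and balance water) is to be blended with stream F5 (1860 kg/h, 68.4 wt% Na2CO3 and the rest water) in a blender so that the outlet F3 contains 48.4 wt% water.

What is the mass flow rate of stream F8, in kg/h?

Let F8 be the unknown flow. Total out = 1860 + F8.
water balance: 587.76 + 0.880·F8 = 0.484·(1860 + F8)
(0.880 − 0.484)·F8 = 0.484×1860 − 587.76 = 312.48
F8 = 312.48 / 0.396 = 789.09 kg/h

789.1 kg/h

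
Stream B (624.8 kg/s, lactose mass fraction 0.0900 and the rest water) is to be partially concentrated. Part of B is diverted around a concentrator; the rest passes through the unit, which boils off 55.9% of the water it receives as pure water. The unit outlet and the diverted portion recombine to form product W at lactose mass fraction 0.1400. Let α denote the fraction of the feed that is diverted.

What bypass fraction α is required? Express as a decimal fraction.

0.298

All 624.8×0.090 = 56.232 kg/s of lactose reaches W, so W = 56.232/0.140 = 401.66 kg/s and vapour = 223.14 kg/s.
The evaporator receives (1−α)·624.8 of feed at 0.910 water and removes 0.559 of that water:
0.559×0.910×(1−α)×624.8 = 223.14
(1−α) = 223.14/317.83 = 0.7021;  α = 0.2979.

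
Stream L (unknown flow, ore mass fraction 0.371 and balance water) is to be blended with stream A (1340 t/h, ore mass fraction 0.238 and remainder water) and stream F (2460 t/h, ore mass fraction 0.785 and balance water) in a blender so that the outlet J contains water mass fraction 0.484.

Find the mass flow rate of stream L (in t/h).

Let L be the unknown flow. Total out = 3800 + L.
water balance: 1550 + 0.629·L = 0.484·(3800 + L)
(0.629 − 0.484)·L = 0.484×3800 − 1550 = 289.22
L = 289.22 / 0.145 = 1994.6 t/h

1995 t/h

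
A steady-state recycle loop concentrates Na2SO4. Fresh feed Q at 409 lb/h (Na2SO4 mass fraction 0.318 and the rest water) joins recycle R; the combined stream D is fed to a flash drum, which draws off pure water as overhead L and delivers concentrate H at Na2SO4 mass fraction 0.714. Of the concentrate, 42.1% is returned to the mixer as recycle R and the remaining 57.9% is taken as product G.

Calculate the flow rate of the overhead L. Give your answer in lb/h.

Overall Na2SO4 balance (none leaves overhead): Na2SO4 in fresh feed = Na2SO4 in product, i.e. 409×0.318 = (1−0.421)·H·0.714.
H = 130.06/(0.714×0.579) = 314.61 lb/h.
Recycle R = 0.421×314.61 = 132.45 lb/h.
Combined feed D = 409 + 132.45 = 541.45 lb/h.
Overhead L = D − H = 541.45 − 314.61 = 226.84 lb/h.

226.8 lb/h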